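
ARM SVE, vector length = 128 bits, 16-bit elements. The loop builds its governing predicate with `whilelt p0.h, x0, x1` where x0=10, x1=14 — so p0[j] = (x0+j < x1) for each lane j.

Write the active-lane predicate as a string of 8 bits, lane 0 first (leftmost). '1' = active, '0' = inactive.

128-bit reg / 16-bit elem → 8 lanes
active while 10+j < 14, i.e. j ∈ [0,4) capped at 8 ⇒ 4
bits (lane 0 leftmost): 11110000

predicate = 11110000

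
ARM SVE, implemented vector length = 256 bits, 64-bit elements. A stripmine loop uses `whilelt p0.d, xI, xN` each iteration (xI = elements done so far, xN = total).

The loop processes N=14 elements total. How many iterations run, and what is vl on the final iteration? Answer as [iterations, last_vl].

[iterations, last_vl] = [4, 2]

lane count: 256 div 64 = 4
N=14: ⌈14/4⌉ = 4 iters; last vl = 14 − 3×4 = 2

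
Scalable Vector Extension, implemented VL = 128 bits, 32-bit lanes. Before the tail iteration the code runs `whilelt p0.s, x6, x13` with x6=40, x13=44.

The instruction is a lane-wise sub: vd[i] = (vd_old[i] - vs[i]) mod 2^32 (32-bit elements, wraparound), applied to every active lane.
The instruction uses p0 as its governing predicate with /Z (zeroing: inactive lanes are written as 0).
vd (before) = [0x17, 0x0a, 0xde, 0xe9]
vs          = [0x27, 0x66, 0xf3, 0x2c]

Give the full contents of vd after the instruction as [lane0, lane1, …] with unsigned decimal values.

vd = [4294967280, 4294967204, 4294967275, 189]

lane count: 128 div 32 = 4
p0[j] = (40+j < 44); true for j=0..3 → 4 lanes set
lane  0: sub(0x17,0x27) ⇒ 0xfffffff0
lane  1: sub(0x0a,0x66) ⇒ 0xffffffa4
lane  2: sub(0xde,0xf3) ⇒ 0xffffffeb
lane  3: sub(0xe9,0x2c) ⇒ 0xbd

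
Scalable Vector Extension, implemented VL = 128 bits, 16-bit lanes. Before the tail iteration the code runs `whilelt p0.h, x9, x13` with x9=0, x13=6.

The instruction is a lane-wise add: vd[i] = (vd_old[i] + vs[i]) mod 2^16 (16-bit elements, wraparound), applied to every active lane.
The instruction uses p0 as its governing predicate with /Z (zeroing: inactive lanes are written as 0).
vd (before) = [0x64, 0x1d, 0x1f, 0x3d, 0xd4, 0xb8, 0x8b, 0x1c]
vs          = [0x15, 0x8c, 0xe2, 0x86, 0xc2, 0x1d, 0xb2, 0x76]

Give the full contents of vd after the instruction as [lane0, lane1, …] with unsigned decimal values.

vd = [121, 169, 257, 195, 406, 213, 0, 0]

register lanes = 128/16 = 8
active while 0+j < 6, i.e. j ∈ [0,6) capped at 8 ⇒ 6
vd[0] add(0x64,0x15) -> 0x79
vd[1] add(0x1d,0x8c) -> 0xa9
vd[2] add(0x1f,0xe2) -> 0x101
vd[3] add(0x3d,0x86) -> 0xc3
vd[4] add(0xd4,0xc2) -> 0x196
vd[5] add(0xb8,0x1d) -> 0xd5
vd[6] tail/zero -> 0x00
vd[7] tail/zero -> 0x00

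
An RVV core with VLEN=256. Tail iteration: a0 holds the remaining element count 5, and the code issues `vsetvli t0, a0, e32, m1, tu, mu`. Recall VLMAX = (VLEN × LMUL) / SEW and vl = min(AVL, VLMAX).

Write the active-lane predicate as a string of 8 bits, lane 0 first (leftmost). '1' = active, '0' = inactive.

predicate = 11111000

lanes per group: 256·1/32 = 8
AVL=5 ≤ VLMAX=8, so vl = 5
bits (lane 0 leftmost): 11111000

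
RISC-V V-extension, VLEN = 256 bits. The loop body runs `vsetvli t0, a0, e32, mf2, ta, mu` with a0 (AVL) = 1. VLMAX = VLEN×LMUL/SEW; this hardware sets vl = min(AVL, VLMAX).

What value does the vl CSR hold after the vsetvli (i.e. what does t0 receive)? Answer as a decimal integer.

VLMAX = (256 × 1/2) / 32 = 4 lanes
vl ← min(1, 4) = 1

vl = 1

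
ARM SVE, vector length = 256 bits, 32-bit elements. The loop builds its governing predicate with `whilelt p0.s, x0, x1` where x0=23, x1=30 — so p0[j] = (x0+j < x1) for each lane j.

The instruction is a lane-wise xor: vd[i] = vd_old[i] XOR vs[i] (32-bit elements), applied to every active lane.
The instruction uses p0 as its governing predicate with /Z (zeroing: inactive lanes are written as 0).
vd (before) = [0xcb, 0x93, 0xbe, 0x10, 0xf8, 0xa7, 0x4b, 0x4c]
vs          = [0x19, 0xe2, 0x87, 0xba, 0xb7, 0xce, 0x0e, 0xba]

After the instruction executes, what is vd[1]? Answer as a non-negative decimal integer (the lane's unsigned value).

vd[1] = 113

lane count: 256 div 32 = 8
whilelt: lane j active iff 23+j < 30 → j < 7 → 7 active
lane  0: xor(0xcb,0x19) ⇒ 0xd2
lane  1: xor(0x93,0xe2) ⇒ 0x71
lane  2: xor(0xbe,0x87) ⇒ 0x39
lane  3: xor(0x10,0xba) ⇒ 0xaa
lane  4: xor(0xf8,0xb7) ⇒ 0x4f
lane  5: xor(0xa7,0xce) ⇒ 0x69
lane  6: xor(0x4b,0x0e) ⇒ 0x45
lane  7: tail/zero ⇒ 0x00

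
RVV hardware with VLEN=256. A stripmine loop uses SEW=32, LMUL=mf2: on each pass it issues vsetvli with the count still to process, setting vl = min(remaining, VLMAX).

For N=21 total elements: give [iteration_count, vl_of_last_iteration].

[iterations, last_vl] = [6, 1]

VLMAX = VLEN×LMUL/SEW = 256×1/2/32 = 4
N=21: ⌈21/4⌉ = 6 iters; last vl = 21 − 5×4 = 1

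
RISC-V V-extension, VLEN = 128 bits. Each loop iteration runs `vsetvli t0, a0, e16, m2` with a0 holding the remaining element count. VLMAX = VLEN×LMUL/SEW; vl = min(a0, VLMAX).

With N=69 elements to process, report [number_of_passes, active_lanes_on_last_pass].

[iterations, last_vl] = [5, 5]

VLMAX = (128 × 2) / 16 = 16 lanes
N=69: ⌈69/16⌉ = 5 iters; last vl = 69 − 4×16 = 5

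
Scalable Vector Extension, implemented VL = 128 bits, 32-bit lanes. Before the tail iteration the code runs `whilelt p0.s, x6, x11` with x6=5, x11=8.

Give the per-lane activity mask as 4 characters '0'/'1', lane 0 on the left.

predicate = 1110

register lanes = 128/32 = 4
p0[j] = (5+j < 8); true for j=0..2 → 3 lanes set
bits (lane 0 leftmost): 1110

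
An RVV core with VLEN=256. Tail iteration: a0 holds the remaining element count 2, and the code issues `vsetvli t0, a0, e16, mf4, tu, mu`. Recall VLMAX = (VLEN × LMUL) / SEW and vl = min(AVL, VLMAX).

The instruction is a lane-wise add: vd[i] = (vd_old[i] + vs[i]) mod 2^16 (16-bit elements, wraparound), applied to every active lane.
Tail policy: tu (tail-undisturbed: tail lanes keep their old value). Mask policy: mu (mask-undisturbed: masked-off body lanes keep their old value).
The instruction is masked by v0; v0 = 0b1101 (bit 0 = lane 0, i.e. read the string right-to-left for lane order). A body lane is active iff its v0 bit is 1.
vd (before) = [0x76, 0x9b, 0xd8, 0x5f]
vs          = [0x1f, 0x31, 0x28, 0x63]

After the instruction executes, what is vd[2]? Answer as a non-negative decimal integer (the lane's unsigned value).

lanes per group: 256·1/4/16 = 4
vl = min(AVL, VLMAX) = min(2, 4) = 2
vd[0] add(0x76,0x1f) -> 0x95
vd[1] mask-off/keep -> 0x9b
vd[2] tail/keep -> 0xd8
vd[3] tail/keep -> 0x5f

vd[2] = 216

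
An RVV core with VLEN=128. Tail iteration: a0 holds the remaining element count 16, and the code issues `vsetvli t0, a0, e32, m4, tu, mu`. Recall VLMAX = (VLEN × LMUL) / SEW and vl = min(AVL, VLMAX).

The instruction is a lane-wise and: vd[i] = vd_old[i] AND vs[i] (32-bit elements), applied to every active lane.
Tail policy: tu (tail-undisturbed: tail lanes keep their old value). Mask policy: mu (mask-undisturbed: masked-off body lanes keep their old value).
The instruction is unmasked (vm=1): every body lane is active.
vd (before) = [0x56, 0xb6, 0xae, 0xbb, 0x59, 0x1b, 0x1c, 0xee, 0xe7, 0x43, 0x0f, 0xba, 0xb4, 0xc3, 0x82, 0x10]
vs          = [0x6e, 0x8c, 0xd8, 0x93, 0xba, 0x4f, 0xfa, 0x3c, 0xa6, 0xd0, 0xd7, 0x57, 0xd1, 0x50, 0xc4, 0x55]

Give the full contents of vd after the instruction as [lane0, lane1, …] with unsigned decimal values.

VLMAX = (128 × 4) / 32 = 16 lanes
vl = min(AVL, VLMAX) = min(16, 16) = 16
  i=0: and(0x56,0x6e) → 70
  i=1: and(0xb6,0x8c) → 132
  i=2: and(0xae,0xd8) → 136
  i=3: and(0xbb,0x93) → 147
  i=4: and(0x59,0xba) → 24
  i=5: and(0x1b,0x4f) → 11
  i=6: and(0x1c,0xfa) → 24
  i=7: and(0xee,0x3c) → 44
  i=8: and(0xe7,0xa6) → 166
  i=9: and(0x43,0xd0) → 64
  i=10: and(0x0f,0xd7) → 7
  i=11: and(0xba,0x57) → 18
  i=12: and(0xb4,0xd1) → 144
  i=13: and(0xc3,0x50) → 64
  i=14: and(0x82,0xc4) → 128
  i=15: and(0x10,0x55) → 16

vd = [70, 132, 136, 147, 24, 11, 24, 44, 166, 64, 7, 18, 144, 64, 128, 16]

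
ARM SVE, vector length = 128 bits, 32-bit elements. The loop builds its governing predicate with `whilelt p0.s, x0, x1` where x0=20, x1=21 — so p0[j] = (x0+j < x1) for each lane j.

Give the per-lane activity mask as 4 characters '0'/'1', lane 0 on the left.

predicate = 1000

register lanes = 128/32 = 4
active while 20+j < 21, i.e. j ∈ [0,1) capped at 4 ⇒ 1
bits (lane 0 leftmost): 1000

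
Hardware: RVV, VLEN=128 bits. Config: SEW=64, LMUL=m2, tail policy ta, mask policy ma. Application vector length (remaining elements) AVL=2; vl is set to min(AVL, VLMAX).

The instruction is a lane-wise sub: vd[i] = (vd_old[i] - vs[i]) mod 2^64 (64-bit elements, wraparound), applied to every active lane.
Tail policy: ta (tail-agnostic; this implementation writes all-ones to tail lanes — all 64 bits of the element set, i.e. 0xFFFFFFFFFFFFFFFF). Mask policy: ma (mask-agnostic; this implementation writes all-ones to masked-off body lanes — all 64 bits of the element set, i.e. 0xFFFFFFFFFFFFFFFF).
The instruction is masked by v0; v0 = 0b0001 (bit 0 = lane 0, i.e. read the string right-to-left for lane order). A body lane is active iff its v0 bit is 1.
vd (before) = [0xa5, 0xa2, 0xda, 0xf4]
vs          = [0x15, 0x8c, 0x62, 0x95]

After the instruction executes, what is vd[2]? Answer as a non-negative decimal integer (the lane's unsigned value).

vd[2] = 18446744073709551615

lanes per group: 128·2/64 = 4
vl ← min(2, 4) = 2
  i=0: sub(0xa5,0x15) → 144
  i=1: mask-off/ones → 18446744073709551615
  i=2: tail/ones → 18446744073709551615
  i=3: tail/ones → 18446744073709551615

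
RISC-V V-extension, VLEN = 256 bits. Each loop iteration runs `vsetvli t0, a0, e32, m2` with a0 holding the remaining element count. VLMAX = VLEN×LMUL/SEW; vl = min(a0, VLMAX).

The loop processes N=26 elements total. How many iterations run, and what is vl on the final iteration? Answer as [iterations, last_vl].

[iterations, last_vl] = [2, 10]

VLMAX = (256 × 2) / 32 = 16 lanes
26 elements at 16/iter → 2 passes, remainder 10 on the last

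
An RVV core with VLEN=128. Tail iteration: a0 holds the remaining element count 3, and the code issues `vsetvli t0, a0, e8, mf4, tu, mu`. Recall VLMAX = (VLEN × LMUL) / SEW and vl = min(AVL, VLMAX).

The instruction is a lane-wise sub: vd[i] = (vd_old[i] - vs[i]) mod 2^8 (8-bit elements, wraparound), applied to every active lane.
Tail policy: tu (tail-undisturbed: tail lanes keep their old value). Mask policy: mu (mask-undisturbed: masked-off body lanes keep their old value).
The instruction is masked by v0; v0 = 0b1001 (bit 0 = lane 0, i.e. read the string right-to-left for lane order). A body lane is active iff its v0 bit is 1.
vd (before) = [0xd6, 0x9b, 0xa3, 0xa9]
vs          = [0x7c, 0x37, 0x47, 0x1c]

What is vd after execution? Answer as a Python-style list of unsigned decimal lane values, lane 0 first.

vd = [90, 155, 163, 169]

VLMAX = VLEN×LMUL/SEW = 128×1/4/8 = 4
vl = min(AVL, VLMAX) = min(3, 4) = 3
vd[0] sub(0xd6,0x7c) -> 0x5a
vd[1] mask-off/keep -> 0x9b
vd[2] mask-off/keep -> 0xa3
vd[3] tail/keep -> 0xa9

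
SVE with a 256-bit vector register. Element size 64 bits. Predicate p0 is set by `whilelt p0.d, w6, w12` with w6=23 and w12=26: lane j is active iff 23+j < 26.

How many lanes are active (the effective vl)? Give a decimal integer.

vl = 3

lane count: 256 div 64 = 4
whilelt: lane j active iff 23+j < 26 → j < 3 → 3 active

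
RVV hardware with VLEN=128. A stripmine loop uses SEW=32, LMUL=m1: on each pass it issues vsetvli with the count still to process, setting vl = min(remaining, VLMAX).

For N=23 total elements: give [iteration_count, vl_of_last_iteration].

[iterations, last_vl] = [6, 3]

VLMAX = VLEN×LMUL/SEW = 128×1/32 = 4
N=23: ⌈23/4⌉ = 6 iters; last vl = 23 − 5×4 = 3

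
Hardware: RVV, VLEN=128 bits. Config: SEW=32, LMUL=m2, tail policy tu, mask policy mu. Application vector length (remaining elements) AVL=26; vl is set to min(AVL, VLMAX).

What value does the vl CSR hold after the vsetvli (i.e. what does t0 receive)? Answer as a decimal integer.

VLMAX = VLEN×LMUL/SEW = 128×2/32 = 8
vl = min(AVL, VLMAX) = min(26, 8) = 8

vl = 8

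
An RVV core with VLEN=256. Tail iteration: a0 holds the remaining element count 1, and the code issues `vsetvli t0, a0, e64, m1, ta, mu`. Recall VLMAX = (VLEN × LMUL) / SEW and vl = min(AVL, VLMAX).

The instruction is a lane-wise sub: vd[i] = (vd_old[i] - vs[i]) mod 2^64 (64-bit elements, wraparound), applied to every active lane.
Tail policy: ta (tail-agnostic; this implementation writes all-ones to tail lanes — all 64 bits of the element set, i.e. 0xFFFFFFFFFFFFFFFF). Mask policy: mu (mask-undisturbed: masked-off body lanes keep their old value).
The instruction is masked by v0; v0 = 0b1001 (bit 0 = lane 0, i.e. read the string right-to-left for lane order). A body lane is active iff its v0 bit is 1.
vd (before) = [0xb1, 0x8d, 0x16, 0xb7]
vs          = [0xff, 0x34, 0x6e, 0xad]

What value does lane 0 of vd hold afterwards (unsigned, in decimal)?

VLMAX = VLEN×LMUL/SEW = 256×1/64 = 4
vl = min(AVL, VLMAX) = min(1, 4) = 1
vd[0] sub(0xb1,0xff) -> 0xffffffffffffffb2
vd[1] tail/ones -> 0xffffffffffffffff
vd[2] tail/ones -> 0xffffffffffffffff
vd[3] tail/ones -> 0xffffffffffffffff

vd[0] = 18446744073709551538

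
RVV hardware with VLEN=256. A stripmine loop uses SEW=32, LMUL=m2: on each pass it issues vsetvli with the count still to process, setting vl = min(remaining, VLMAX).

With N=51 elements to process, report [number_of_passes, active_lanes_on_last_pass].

[iterations, last_vl] = [4, 3]

lanes per group: 256·2/32 = 16
iterations = ceil(51/16) = 4; final-pass vl = 3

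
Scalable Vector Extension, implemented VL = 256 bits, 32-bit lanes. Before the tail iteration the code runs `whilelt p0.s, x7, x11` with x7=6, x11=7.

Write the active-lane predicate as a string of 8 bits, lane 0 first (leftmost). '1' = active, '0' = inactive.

register lanes = 256/32 = 8
p0[j] = (6+j < 7); true for j=0..0 → 1 lanes set
bits (lane 0 leftmost): 10000000

predicate = 10000000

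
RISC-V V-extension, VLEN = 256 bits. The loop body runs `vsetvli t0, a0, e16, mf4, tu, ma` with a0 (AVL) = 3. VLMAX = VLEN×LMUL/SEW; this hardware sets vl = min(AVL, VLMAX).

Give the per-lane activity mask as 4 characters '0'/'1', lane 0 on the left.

VLMAX = VLEN×LMUL/SEW = 256×1/4/16 = 4
vl ← min(3, 4) = 3
bits (lane 0 leftmost): 1110

predicate = 1110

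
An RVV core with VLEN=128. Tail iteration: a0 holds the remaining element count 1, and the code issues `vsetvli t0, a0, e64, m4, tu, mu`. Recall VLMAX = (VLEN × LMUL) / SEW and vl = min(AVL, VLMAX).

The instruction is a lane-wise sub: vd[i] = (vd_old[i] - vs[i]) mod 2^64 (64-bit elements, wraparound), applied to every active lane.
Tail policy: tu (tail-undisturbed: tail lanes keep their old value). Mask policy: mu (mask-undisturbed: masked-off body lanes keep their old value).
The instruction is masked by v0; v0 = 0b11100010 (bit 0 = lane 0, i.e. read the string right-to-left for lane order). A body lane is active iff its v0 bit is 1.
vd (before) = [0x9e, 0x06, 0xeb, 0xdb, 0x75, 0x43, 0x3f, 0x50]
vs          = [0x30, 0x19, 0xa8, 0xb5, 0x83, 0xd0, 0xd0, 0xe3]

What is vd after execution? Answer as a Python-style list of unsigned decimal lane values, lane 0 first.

vd = [158, 6, 235, 219, 117, 67, 63, 80]

VLMAX = VLEN×LMUL/SEW = 128×4/64 = 8
AVL=1 ≤ VLMAX=8, so vl = 1
vd[0] mask-off/keep -> 0x9e
vd[1] tail/keep -> 0x06
vd[2] tail/keep -> 0xeb
vd[3] tail/keep -> 0xdb
vd[4] tail/keep -> 0x75
vd[5] tail/keep -> 0x43
vd[6] tail/keep -> 0x3f
vd[7] tail/keep -> 0x50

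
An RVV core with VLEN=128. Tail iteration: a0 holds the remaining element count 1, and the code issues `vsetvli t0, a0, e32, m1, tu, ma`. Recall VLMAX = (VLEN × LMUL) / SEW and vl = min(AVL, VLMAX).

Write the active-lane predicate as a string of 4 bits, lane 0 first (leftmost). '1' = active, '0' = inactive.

VLMAX = VLEN×LMUL/SEW = 128×1/32 = 4
AVL=1 ≤ VLMAX=4, so vl = 1
bits (lane 0 leftmost): 1000

predicate = 1000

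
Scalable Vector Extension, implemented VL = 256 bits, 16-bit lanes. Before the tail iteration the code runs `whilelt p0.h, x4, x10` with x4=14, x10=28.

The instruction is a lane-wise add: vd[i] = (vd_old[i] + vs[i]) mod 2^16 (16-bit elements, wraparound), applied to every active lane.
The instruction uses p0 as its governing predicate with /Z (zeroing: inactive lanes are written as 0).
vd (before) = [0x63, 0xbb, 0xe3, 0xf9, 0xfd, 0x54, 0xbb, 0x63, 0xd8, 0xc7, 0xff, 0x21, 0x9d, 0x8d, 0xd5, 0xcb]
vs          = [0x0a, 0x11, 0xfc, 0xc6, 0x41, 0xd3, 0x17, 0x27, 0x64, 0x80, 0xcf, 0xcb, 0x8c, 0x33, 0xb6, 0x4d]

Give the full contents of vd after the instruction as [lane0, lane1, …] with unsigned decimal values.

256-bit reg / 16-bit elem → 16 lanes
active while 14+j < 28, i.e. j ∈ [0,14) capped at 16 ⇒ 14
  i=0: add(0x63,0x0a) → 109
  i=1: add(0xbb,0x11) → 204
  i=2: add(0xe3,0xfc) → 479
  i=3: add(0xf9,0xc6) → 447
  i=4: add(0xfd,0x41) → 318
  i=5: add(0x54,0xd3) → 295
  i=6: add(0xbb,0x17) → 210
  i=7: add(0x63,0x27) → 138
  i=8: add(0xd8,0x64) → 316
  i=9: add(0xc7,0x80) → 327
  i=10: add(0xff,0xcf) → 462
  i=11: add(0x21,0xcb) → 236
  i=12: add(0x9d,0x8c) → 297
  i=13: add(0x8d,0x33) → 192
  i=14: tail/zero → 0
  i=15: tail/zero → 0

vd = [109, 204, 479, 447, 318, 295, 210, 138, 316, 327, 462, 236, 297, 192, 0, 0]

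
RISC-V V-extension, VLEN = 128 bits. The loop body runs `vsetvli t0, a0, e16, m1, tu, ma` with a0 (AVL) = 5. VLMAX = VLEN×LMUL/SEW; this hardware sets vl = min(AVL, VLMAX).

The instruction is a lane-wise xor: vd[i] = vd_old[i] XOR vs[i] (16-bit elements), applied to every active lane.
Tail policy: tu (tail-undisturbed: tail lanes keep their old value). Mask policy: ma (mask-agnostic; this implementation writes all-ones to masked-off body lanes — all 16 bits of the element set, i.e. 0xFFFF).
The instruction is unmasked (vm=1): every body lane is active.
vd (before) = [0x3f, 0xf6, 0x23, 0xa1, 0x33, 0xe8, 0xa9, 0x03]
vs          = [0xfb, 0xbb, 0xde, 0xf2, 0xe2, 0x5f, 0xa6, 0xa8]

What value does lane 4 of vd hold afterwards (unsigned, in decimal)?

vd[4] = 209

VLMAX = (128 × 1) / 16 = 8 lanes
AVL=5 ≤ VLMAX=8, so vl = 5
[0] xor(0x3f,0xfb) = 0xc4
[1] xor(0xf6,0xbb) = 0x4d
[2] xor(0x23,0xde) = 0xfd
[3] xor(0xa1,0xf2) = 0x53
[4] xor(0x33,0xe2) = 0xd1
[5] tail/keep = 0xe8
[6] tail/keep = 0xa9
[7] tail/keep = 0x03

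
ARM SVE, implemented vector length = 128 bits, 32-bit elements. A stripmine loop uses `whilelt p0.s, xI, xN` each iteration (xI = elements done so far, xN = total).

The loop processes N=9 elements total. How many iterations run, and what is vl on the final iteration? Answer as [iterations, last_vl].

[iterations, last_vl] = [3, 1]

128-bit reg / 32-bit elem → 4 lanes
iterations = ceil(9/4) = 3; final-pass vl = 1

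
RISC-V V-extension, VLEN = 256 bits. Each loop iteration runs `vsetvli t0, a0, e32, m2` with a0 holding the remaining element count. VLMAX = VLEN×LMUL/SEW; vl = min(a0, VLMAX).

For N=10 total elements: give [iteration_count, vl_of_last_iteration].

VLMAX = (256 × 2) / 32 = 16 lanes
10 elements at 16/iter → 1 passes, remainder 10 on the last

[iterations, last_vl] = [1, 10]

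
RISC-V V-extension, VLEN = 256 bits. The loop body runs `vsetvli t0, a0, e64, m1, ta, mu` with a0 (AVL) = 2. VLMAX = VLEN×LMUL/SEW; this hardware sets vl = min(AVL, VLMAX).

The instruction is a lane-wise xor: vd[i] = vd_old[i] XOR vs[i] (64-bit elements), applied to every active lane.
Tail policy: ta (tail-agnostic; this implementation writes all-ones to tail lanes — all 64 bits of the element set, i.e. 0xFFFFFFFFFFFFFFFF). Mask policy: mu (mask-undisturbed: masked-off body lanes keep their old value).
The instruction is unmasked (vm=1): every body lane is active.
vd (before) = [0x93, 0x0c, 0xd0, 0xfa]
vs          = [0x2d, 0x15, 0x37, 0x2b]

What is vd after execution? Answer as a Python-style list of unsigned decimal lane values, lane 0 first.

VLMAX = VLEN×LMUL/SEW = 256×1/64 = 4
AVL=2 ≤ VLMAX=4, so vl = 2
[0] xor(0x93,0x2d) = 0xbe
[1] xor(0x0c,0x15) = 0x19
[2] tail/ones = 0xffffffffffffffff
[3] tail/ones = 0xffffffffffffffff

vd = [190, 25, 18446744073709551615, 18446744073709551615]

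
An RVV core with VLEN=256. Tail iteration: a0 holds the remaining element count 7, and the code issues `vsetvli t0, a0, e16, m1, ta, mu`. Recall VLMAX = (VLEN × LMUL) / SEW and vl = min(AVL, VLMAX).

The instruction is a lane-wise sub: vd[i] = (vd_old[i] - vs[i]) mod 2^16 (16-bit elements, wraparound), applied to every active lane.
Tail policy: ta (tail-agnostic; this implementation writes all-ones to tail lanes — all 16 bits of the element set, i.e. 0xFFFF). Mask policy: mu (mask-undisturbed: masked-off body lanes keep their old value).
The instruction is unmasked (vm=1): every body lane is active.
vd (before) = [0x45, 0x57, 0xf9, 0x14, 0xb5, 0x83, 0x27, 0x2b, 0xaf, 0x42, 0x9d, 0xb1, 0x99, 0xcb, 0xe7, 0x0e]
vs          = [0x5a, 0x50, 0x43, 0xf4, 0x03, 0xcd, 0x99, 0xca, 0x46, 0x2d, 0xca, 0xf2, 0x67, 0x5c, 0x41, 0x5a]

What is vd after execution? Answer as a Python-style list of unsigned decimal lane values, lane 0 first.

vd = [65515, 7, 182, 65312, 178, 65462, 65422, 65535, 65535, 65535, 65535, 65535, 65535, 65535, 65535, 65535]

VLMAX = (256 × 1) / 16 = 16 lanes
vl = min(AVL, VLMAX) = min(7, 16) = 7
  i=0: sub(0x45,0x5a) → 65515
  i=1: sub(0x57,0x50) → 7
  i=2: sub(0xf9,0x43) → 182
  i=3: sub(0x14,0xf4) → 65312
  i=4: sub(0xb5,0x03) → 178
  i=5: sub(0x83,0xcd) → 65462
  i=6: sub(0x27,0x99) → 65422
  i=7: tail/ones → 65535
  i=8: tail/ones → 65535
  i=9: tail/ones → 65535
  i=10: tail/ones → 65535
  i=11: tail/ones → 65535
  i=12: tail/ones → 65535
  i=13: tail/ones → 65535
  i=14: tail/ones → 65535
  i=15: tail/ones → 65535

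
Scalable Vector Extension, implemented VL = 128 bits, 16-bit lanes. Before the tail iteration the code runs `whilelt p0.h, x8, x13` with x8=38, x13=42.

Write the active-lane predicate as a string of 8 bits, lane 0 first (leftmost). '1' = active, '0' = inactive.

predicate = 11110000

register lanes = 128/16 = 8
p0[j] = (38+j < 42); true for j=0..3 → 4 lanes set
bits (lane 0 leftmost): 11110000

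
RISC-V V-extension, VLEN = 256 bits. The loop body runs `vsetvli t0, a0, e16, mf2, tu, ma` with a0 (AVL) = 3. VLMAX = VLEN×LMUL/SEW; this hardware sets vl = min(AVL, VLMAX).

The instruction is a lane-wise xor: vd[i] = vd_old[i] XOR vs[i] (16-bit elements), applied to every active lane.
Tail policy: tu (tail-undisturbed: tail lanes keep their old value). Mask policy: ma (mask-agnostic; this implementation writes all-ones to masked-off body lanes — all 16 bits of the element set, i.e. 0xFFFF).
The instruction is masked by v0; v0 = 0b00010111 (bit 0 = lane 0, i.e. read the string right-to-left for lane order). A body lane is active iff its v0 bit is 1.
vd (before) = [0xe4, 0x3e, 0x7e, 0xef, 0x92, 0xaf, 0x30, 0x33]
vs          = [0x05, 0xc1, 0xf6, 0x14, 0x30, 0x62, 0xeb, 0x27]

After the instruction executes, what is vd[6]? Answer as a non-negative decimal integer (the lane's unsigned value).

vd[6] = 48

VLMAX = (256 × 1/2) / 16 = 8 lanes
vl ← min(3, 8) = 3
vd[0] xor(0xe4,0x05) -> 0xe1
vd[1] xor(0x3e,0xc1) -> 0xff
vd[2] xor(0x7e,0xf6) -> 0x88
vd[3] tail/keep -> 0xef
vd[4] tail/keep -> 0x92
vd[5] tail/keep -> 0xaf
vd[6] tail/keep -> 0x30
vd[7] tail/keep -> 0x33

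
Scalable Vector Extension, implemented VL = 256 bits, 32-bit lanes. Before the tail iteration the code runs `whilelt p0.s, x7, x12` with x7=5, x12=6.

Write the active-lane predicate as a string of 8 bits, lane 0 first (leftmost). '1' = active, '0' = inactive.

predicate = 10000000

lane count: 256 div 32 = 8
p0[j] = (5+j < 6); true for j=0..0 → 1 lanes set
bits (lane 0 leftmost): 10000000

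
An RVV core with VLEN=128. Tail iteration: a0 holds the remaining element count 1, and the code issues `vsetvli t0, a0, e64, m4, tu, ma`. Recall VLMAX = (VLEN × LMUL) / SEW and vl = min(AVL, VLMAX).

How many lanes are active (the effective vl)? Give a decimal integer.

vl = 1

lanes per group: 128·4/64 = 8
vl ← min(1, 8) = 1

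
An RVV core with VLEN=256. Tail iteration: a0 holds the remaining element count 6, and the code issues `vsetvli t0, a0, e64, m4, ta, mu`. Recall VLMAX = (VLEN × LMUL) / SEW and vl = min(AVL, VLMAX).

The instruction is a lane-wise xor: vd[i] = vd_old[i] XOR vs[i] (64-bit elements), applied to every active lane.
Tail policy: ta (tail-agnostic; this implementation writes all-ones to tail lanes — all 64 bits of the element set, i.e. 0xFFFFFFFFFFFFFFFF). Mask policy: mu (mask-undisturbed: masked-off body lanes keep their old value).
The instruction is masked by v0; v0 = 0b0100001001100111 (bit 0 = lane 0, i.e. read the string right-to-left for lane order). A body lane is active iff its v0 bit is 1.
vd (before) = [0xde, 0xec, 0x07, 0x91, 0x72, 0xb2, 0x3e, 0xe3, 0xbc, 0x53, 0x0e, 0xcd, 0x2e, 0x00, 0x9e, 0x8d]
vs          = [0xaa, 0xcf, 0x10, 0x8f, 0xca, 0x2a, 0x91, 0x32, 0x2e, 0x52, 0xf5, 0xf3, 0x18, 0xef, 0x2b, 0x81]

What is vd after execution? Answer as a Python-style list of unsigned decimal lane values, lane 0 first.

vd = [116, 35, 23, 145, 114, 152, 18446744073709551615, 18446744073709551615, 18446744073709551615, 18446744073709551615, 18446744073709551615, 18446744073709551615, 18446744073709551615, 18446744073709551615, 18446744073709551615, 18446744073709551615]

VLMAX = VLEN×LMUL/SEW = 256×4/64 = 16
vl ← min(6, 16) = 6
[0] xor(0xde,0xaa) = 0x74
[1] xor(0xec,0xcf) = 0x23
[2] xor(0x07,0x10) = 0x17
[3] mask-off/keep = 0x91
[4] mask-off/keep = 0x72
[5] xor(0xb2,0x2a) = 0x98
[6] tail/ones = 0xffffffffffffffff
[7] tail/ones = 0xffffffffffffffff
[8] tail/ones = 0xffffffffffffffff
[9] tail/ones = 0xffffffffffffffff
[10] tail/ones = 0xffffffffffffffff
[11] tail/ones = 0xffffffffffffffff
[12] tail/ones = 0xffffffffffffffff
[13] tail/ones = 0xffffffffffffffff
[14] tail/ones = 0xffffffffffffffff
[15] tail/ones = 0xffffffffffffffff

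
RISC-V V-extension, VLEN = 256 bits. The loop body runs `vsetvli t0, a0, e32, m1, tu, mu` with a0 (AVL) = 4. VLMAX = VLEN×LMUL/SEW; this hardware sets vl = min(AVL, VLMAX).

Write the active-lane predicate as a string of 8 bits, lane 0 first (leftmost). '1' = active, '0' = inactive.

predicate = 11110000

lanes per group: 256·1/32 = 8
vl ← min(4, 8) = 4
bits (lane 0 leftmost): 11110000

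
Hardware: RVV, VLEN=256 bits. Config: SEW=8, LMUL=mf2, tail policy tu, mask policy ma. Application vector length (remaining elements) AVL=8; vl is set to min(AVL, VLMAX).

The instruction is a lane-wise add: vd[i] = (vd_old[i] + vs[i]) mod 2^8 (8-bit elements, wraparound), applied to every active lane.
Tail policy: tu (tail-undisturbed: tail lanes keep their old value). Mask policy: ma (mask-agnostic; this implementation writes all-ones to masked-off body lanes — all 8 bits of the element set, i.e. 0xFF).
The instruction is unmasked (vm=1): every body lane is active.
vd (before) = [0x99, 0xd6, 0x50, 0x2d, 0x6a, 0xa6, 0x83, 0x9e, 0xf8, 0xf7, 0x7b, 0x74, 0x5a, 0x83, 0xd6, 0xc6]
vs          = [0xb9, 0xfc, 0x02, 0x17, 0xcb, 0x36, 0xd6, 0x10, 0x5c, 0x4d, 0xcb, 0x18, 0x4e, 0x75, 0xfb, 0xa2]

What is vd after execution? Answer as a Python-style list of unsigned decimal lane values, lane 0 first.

VLMAX = VLEN×LMUL/SEW = 256×1/2/8 = 16
vl = min(AVL, VLMAX) = min(8, 16) = 8
vd[0] add(0x99,0xb9) -> 0x52
vd[1] add(0xd6,0xfc) -> 0xd2
vd[2] add(0x50,0x02) -> 0x52
vd[3] add(0x2d,0x17) -> 0x44
vd[4] add(0x6a,0xcb) -> 0x35
vd[5] add(0xa6,0x36) -> 0xdc
vd[6] add(0x83,0xd6) -> 0x59
vd[7] add(0x9e,0x10) -> 0xae
vd[8] tail/keep -> 0xf8
vd[9] tail/keep -> 0xf7
vd[10] tail/keep -> 0x7b
vd[11] tail/keep -> 0x74
vd[12] tail/keep -> 0x5a
vd[13] tail/keep -> 0x83
vd[14] tail/keep -> 0xd6
vd[15] tail/keep -> 0xc6

vd = [82, 210, 82, 68, 53, 220, 89, 174, 248, 247, 123, 116, 90, 131, 214, 198]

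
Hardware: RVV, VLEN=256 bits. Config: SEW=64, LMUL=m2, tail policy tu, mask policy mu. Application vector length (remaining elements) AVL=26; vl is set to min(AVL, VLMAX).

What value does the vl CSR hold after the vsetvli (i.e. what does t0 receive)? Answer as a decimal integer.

VLMAX = (256 × 2) / 64 = 8 lanes
vl ← min(26, 8) = 8

vl = 8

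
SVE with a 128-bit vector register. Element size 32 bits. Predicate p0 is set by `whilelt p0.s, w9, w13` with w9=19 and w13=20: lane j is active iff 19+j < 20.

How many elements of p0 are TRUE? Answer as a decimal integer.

vl = 1

register lanes = 128/32 = 4
whilelt: lane j active iff 19+j < 20 → j < 1 → 1 active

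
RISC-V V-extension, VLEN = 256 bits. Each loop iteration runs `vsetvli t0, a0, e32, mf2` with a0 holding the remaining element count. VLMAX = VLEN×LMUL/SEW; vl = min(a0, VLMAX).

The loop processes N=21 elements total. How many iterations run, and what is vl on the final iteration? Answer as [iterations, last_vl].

[iterations, last_vl] = [6, 1]

lanes per group: 256·1/2/32 = 4
N=21: ⌈21/4⌉ = 6 iters; last vl = 21 − 5×4 = 1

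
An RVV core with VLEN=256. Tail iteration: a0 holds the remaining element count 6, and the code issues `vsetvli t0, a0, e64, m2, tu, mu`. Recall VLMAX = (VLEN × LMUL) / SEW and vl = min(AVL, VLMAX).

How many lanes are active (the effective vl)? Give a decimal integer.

vl = 6

VLMAX = VLEN×LMUL/SEW = 256×2/64 = 8
vl = min(AVL, VLMAX) = min(6, 8) = 6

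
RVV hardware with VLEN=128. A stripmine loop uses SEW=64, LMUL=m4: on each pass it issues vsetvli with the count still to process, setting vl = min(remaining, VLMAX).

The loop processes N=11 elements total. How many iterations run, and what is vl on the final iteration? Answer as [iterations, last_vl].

[iterations, last_vl] = [2, 3]

lanes per group: 128·4/64 = 8
iterations = ceil(11/8) = 2; final-pass vl = 3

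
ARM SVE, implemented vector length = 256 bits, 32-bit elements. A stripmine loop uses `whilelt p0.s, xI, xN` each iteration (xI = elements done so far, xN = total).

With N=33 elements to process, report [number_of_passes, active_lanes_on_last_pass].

lane count: 256 div 32 = 8
33 elements at 8/iter → 5 passes, remainder 1 on the last

[iterations, last_vl] = [5, 1]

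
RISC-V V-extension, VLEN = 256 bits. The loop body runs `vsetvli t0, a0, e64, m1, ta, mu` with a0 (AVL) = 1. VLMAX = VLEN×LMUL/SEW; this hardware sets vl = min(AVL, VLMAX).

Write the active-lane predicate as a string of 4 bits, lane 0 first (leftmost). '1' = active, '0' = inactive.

predicate = 1000

VLMAX = (256 × 1) / 64 = 4 lanes
AVL=1 ≤ VLMAX=4, so vl = 1
bits (lane 0 leftmost): 1000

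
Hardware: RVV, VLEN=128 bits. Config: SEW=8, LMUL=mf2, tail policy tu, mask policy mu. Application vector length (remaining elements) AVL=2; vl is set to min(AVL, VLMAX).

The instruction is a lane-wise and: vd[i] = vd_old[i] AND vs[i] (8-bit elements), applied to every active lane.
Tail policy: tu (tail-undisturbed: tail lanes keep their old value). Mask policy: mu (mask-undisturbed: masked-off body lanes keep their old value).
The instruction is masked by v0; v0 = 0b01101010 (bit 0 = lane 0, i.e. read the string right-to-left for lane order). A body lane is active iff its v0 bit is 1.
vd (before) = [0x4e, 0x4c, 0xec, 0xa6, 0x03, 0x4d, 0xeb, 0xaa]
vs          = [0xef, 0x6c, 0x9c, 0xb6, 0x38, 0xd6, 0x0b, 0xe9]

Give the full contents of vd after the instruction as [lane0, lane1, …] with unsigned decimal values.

lanes per group: 128·1/2/8 = 8
AVL=2 ≤ VLMAX=8, so vl = 2
[0] mask-off/keep = 0x4e
[1] and(0x4c,0x6c) = 0x4c
[2] tail/keep = 0xec
[3] tail/keep = 0xa6
[4] tail/keep = 0x03
[5] tail/keep = 0x4d
[6] tail/keep = 0xeb
[7] tail/keep = 0xaa

vd = [78, 76, 236, 166, 3, 77, 235, 170]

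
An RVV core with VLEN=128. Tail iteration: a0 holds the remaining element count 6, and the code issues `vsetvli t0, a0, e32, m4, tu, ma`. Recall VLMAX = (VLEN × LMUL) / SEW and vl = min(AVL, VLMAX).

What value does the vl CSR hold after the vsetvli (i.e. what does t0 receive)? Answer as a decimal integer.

lanes per group: 128·4/32 = 16
vl = min(AVL, VLMAX) = min(6, 16) = 6

vl = 6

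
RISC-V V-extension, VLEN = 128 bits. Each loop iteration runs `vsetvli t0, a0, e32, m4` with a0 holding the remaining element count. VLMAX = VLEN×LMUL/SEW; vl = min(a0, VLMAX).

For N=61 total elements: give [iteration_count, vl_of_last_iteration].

[iterations, last_vl] = [4, 13]

lanes per group: 128·4/32 = 16
N=61: ⌈61/16⌉ = 4 iters; last vl = 61 − 3×16 = 13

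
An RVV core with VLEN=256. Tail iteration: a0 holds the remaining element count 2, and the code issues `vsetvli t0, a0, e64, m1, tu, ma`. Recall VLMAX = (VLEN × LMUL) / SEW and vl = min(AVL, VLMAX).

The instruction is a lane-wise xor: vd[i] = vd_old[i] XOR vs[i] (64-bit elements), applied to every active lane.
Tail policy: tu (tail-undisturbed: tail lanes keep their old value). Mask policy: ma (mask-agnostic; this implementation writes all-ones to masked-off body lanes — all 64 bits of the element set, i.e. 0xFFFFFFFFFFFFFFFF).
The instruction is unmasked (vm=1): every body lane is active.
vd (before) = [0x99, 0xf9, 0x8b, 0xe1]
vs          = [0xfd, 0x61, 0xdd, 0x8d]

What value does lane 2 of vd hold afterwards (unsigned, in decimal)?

lanes per group: 256·1/64 = 4
vl ← min(2, 4) = 2
lane  0: xor(0x99,0xfd) ⇒ 0x64
lane  1: xor(0xf9,0x61) ⇒ 0x98
lane  2: tail/keep ⇒ 0x8b
lane  3: tail/keep ⇒ 0xe1

vd[2] = 139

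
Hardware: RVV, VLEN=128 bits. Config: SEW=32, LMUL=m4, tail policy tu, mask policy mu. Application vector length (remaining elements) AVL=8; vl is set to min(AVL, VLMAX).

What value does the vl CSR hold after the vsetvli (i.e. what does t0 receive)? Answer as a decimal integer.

vl = 8

lanes per group: 128·4/32 = 16
vl ← min(8, 16) = 8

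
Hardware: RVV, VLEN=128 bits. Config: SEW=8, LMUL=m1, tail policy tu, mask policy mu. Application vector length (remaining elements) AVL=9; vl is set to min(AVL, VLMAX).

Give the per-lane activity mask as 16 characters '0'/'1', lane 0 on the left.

VLMAX = (128 × 1) / 8 = 16 lanes
vl ← min(9, 16) = 9
bits (lane 0 leftmost): 1111111110000000

predicate = 1111111110000000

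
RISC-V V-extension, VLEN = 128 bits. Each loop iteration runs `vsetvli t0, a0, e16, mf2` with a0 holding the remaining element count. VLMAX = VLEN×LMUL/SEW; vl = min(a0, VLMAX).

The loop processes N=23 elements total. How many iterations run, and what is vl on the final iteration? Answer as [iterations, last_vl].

[iterations, last_vl] = [6, 3]

lanes per group: 128·1/2/16 = 4
N=23: ⌈23/4⌉ = 6 iters; last vl = 23 − 5×4 = 3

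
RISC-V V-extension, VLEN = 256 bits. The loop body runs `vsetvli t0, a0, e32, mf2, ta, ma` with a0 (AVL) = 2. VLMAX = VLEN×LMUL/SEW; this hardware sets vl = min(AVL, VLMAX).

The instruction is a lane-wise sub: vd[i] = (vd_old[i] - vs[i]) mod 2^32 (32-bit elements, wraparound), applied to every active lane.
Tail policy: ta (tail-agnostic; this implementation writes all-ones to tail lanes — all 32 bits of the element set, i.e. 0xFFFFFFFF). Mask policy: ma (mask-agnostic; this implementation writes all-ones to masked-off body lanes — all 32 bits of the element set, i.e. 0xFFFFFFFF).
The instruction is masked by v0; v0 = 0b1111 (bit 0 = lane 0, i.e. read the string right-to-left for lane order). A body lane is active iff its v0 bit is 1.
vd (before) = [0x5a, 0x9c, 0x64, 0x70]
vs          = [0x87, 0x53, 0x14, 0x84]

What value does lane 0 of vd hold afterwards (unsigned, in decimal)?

VLMAX = (256 × 1/2) / 32 = 4 lanes
AVL=2 ≤ VLMAX=4, so vl = 2
lane  0: sub(0x5a,0x87) ⇒ 0xffffffd3
lane  1: sub(0x9c,0x53) ⇒ 0x49
lane  2: tail/ones ⇒ 0xffffffff
lane  3: tail/ones ⇒ 0xffffffff

vd[0] = 4294967251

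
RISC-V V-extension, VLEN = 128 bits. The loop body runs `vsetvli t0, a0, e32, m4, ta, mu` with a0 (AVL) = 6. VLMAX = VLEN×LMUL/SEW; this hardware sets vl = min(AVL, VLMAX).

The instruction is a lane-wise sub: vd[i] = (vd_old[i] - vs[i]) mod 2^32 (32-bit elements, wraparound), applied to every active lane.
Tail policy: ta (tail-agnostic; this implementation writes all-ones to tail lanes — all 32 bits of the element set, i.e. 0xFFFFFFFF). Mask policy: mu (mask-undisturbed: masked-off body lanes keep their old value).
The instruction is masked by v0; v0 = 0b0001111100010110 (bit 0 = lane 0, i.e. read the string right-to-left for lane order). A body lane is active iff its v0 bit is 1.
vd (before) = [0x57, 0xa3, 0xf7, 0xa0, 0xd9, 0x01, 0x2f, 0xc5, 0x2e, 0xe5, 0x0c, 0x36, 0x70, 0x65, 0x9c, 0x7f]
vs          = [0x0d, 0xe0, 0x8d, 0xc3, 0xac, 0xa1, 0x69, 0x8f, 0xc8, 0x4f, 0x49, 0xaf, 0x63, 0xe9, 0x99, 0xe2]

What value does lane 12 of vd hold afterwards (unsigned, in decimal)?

vd[12] = 4294967295

VLMAX = VLEN×LMUL/SEW = 128×4/32 = 16
vl ← min(6, 16) = 6
[0] mask-off/keep = 0x57
[1] sub(0xa3,0xe0) = 0xffffffc3
[2] sub(0xf7,0x8d) = 0x6a
[3] mask-off/keep = 0xa0
[4] sub(0xd9,0xac) = 0x2d
[5] mask-off/keep = 0x01
[6] tail/ones = 0xffffffff
[7] tail/ones = 0xffffffff
[8] tail/ones = 0xffffffff
[9] tail/ones = 0xffffffff
[10] tail/ones = 0xffffffff
[11] tail/ones = 0xffffffff
[12] tail/ones = 0xffffffff
[13] tail/ones = 0xffffffff
[14] tail/ones = 0xffffffff
[15] tail/ones = 0xffffffff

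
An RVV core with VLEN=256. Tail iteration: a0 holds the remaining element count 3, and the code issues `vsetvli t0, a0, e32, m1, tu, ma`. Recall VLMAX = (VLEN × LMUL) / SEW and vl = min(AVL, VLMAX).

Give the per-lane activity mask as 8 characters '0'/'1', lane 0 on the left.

predicate = 11100000

lanes per group: 256·1/32 = 8
AVL=3 ≤ VLMAX=8, so vl = 3
bits (lane 0 leftmost): 11100000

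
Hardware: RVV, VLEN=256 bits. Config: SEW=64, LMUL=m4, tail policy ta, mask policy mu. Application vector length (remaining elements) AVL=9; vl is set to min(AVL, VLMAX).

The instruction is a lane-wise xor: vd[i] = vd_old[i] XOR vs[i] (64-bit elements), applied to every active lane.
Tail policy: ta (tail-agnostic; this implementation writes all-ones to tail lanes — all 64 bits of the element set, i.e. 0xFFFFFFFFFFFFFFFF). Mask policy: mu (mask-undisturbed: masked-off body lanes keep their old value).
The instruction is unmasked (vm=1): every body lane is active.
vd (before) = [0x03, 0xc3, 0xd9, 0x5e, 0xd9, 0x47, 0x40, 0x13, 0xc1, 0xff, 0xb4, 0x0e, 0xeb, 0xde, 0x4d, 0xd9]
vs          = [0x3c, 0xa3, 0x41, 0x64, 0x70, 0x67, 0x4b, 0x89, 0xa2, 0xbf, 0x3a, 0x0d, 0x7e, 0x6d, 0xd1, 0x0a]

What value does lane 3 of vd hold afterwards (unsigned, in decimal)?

vd[3] = 58

lanes per group: 256·4/64 = 16
vl ← min(9, 16) = 9
  i=0: xor(0x03,0x3c) → 63
  i=1: xor(0xc3,0xa3) → 96
  i=2: xor(0xd9,0x41) → 152
  i=3: xor(0x5e,0x64) → 58
  i=4: xor(0xd9,0x70) → 169
  i=5: xor(0x47,0x67) → 32
  i=6: xor(0x40,0x4b) → 11
  i=7: xor(0x13,0x89) → 154
  i=8: xor(0xc1,0xa2) → 99
  i=9: tail/ones → 18446744073709551615
  i=10: tail/ones → 18446744073709551615
  i=11: tail/ones → 18446744073709551615
  i=12: tail/ones → 18446744073709551615
  i=13: tail/ones → 18446744073709551615
  i=14: tail/ones → 18446744073709551615
  i=15: tail/ones → 18446744073709551615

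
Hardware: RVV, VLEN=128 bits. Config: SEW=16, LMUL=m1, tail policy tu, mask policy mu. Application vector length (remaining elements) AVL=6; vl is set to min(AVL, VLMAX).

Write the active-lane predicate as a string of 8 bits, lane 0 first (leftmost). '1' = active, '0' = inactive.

VLMAX = VLEN×LMUL/SEW = 128×1/16 = 8
AVL=6 ≤ VLMAX=8, so vl = 6
bits (lane 0 leftmost): 11111100

predicate = 11111100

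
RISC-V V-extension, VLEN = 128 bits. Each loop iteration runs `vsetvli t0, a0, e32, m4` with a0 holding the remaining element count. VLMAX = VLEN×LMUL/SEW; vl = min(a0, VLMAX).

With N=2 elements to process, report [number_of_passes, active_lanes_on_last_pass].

[iterations, last_vl] = [1, 2]

VLMAX = (128 × 4) / 32 = 16 lanes
2 elements at 16/iter → 1 passes, remainder 2 on the last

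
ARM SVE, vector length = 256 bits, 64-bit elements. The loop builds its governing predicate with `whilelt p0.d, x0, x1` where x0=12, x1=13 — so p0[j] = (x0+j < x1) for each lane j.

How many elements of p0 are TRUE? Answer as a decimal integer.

vl = 1

register lanes = 256/64 = 4
p0[j] = (12+j < 13); true for j=0..0 → 1 lanes set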